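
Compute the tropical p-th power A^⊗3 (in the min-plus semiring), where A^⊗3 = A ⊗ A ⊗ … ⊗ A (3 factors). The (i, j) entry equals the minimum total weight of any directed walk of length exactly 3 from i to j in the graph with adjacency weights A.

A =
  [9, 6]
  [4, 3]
A^⊗3 =
  [13, 12]
  [10, 9]

Each entry (A^⊗3)_ij equals the minimum over all length-3 walks i = v_0 → v_1 → … → v_3 = j of Σ_t A[v_t][v_{t+1}]. For example, for (i, j) = (0, 1) we minimise over 4 possible intermediate vertex sequences; the minimum is 12, attained along the walk 0 → 1 → 1 → 1.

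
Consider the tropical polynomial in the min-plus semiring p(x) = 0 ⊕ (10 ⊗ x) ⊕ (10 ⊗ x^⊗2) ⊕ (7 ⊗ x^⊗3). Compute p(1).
p(1) = 0

A tropical monomial a ⊗ x^⊗i evaluates to a + i · x. Evaluating each term at x = 1:
  Term 0 contributes 0 + 0 · 1 = 0
  Term 1 contributes 10 + 1 · 1 = 11
  Term 2 contributes 10 + 2 · 1 = 12
  Term 3 contributes 7 + 3 · 1 = 10
p(1) = ⊕ of these = min[0, 11, 12, 10] = 0.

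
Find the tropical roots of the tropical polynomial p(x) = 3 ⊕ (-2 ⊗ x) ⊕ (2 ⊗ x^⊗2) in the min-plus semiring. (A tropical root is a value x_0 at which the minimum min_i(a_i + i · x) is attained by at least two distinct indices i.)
Roots: {-4, 5}

Each tropical root is a break point of the lower envelope of the lines y = a_i + i · x (there are 3 lines, with slopes 0, 1, ..., 2). Only the lines that attain the minimum somewhere contribute to roots; other lines are dominated. Here the surviving (envelope) indices are i = 2, i = 1, i = 0.
Intersections between consecutive envelope lines give the roots: for adjacent envelope indices i < j the intersection is x = (a_i − a_j) / (j − i). Reading off the sorted break points: {-4, 5}.
Verification: at each break x_0, at least two indices attain the minimum of min_i(a_i + i · x_0).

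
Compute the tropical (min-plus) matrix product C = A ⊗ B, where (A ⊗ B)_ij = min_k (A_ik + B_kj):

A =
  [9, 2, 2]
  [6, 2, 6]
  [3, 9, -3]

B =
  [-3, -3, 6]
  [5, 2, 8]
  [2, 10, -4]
A ⊗ B =
  [4, 4, -2]
  [3, 3, 2]
  [-1, 0, -7]

Apply the min-plus product entry-by-entry:
  C[0][0] = min over k of (A[0][0] + B[0][0] = 9 + -3 = 6, A[0][1] + B[1][0] = 2 + 5 = 7, A[0][2] + B[2][0] = 2 + 2 = 4) = 4 (attained at k = 2)
  C[0][1] = min over k of (A[0][0] + B[0][1] = 9 + -3 = 6, A[0][1] + B[1][1] = 2 + 2 = 4, A[0][2] + B[2][1] = 2 + 10 = 12) = 4 (attained at k = 1)
  C[0][2] = min over k of (A[0][0] + B[0][2] = 9 + 6 = 15, A[0][1] + B[1][2] = 2 + 8 = 10, A[0][2] + B[2][2] = 2 + -4 = -2) = -2 (attained at k = 2)
  C[1][0] = min over k of (A[1][0] + B[0][0] = 6 + -3 = 3, A[1][1] + B[1][0] = 2 + 5 = 7, A[1][2] + B[2][0] = 6 + 2 = 8) = 3 (attained at k = 0)
  C[1][1] = min over k of (A[1][0] + B[0][1] = 6 + -3 = 3, A[1][1] + B[1][1] = 2 + 2 = 4, A[1][2] + B[2][1] = 6 + 10 = 16) = 3 (attained at k = 0)
  C[1][2] = min over k of (A[1][0] + B[0][2] = 6 + 6 = 12, A[1][1] + B[1][2] = 2 + 8 = 10, A[1][2] + B[2][2] = 6 + -4 = 2) = 2 (attained at k = 2)
  C[2][0] = min over k of (A[2][0] + B[0][0] = 3 + -3 = 0, A[2][1] + B[1][0] = 9 + 5 = 14, A[2][2] + B[2][0] = -3 + 2 = -1) = -1 (attained at k = 2)
  C[2][1] = min over k of (A[2][0] + B[0][1] = 3 + -3 = 0, A[2][1] + B[1][1] = 9 + 2 = 11, A[2][2] + B[2][1] = -3 + 10 = 7) = 0 (attained at k = 0)
  C[2][2] = min over k of (A[2][0] + B[0][2] = 3 + 6 = 9, A[2][1] + B[1][2] = 9 + 8 = 17, A[2][2] + B[2][2] = -3 + -4 = -7) = -7 (attained at k = 2)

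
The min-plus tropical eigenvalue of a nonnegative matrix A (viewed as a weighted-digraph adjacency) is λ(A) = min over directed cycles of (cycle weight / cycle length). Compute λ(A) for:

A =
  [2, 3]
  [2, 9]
λ(A) = 2

Enumerate directed cycles and compute their means (weight / length). Sample:
  cycle 0 → 0: weight = 2, length = 1, mean = 2/1 ≈ 2.000
  cycle 1 → 1: weight = 9, length = 1, mean = 9/1 ≈ 9.000
  cycle 0 → 1 → 0: weight = 5, length = 2, mean = 5/2 ≈ 2.500
  cycle 1 → 0 → 1: weight = 5, length = 2, mean = 5/2 ≈ 2.500
Minimum mean = 2.000, attained e.g. along the cycle 0 → 0 with weight 2 and length 1. So λ(A) = 2/1 = 2.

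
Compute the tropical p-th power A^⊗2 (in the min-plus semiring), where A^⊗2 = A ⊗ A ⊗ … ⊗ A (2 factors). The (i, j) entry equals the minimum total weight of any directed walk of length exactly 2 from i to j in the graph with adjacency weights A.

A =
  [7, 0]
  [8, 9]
A^⊗2 =
  [8, 7]
  [15, 8]

Each entry (A^⊗2)_ij equals the minimum over all length-2 walks i = v_0 → v_1 → … → v_2 = j of Σ_t A[v_t][v_{t+1}]. For example, for (i, j) = (0, 1) we minimise over 2 possible intermediate vertex sequences; the minimum is 7, attained along the walk 0 → 0 → 1.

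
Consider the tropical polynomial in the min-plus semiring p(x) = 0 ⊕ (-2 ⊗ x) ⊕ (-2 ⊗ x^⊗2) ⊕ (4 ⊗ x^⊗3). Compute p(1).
p(1) = -1

A tropical monomial a ⊗ x^⊗i evaluates to a + i · x. Evaluating each term at x = 1:
  Term 0 contributes 0 + 0 · 1 = 0
  Term 1 contributes -2 + 1 · 1 = -1
  Term 2 contributes -2 + 2 · 1 = 0
  Term 3 contributes 4 + 3 · 1 = 7
p(1) = ⊕ of these = min[0, -1, 0, 7] = -1.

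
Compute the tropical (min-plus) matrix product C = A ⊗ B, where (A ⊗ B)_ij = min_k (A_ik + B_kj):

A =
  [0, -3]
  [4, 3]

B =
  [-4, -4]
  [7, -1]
A ⊗ B =
  [-4, -4]
  [0, 0]

Apply the min-plus product entry-by-entry:
  C[0][0] = min over k of (A[0][0] + B[0][0] = 0 + -4 = -4, A[0][1] + B[1][0] = -3 + 7 = 4) = -4 (attained at k = 0)
  C[0][1] = min over k of (A[0][0] + B[0][1] = 0 + -4 = -4, A[0][1] + B[1][1] = -3 + -1 = -4) = -4 (attained at k = 0)
  C[1][0] = min over k of (A[1][0] + B[0][0] = 4 + -4 = 0, A[1][1] + B[1][0] = 3 + 7 = 10) = 0 (attained at k = 0)
  C[1][1] = min over k of (A[1][0] + B[0][1] = 4 + -4 = 0, A[1][1] + B[1][1] = 3 + -1 = 2) = 0 (attained at k = 0)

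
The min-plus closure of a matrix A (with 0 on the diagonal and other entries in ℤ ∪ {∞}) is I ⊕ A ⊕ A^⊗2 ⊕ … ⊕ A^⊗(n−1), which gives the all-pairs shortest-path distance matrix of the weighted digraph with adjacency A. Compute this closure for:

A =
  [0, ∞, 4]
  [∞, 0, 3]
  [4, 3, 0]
Closure =
  [0, 7, 4]
  [7, 0, 3]
  [4, 3, 0]

This is the Floyd-Warshall all-pairs shortest-path computation. For each intermediate vertex k = 0, 1, …, 2, update dist[i][j] ← min(dist[i][j], dist[i][k] + dist[k][j]). The final matrix gives, for each (i, j), the minimum total weight of any directed path from i to j (possibly empty when i = j).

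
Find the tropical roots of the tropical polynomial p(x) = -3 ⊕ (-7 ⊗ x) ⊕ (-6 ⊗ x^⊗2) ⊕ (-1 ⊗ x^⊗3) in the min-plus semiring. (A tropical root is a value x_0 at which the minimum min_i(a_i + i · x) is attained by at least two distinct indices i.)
Roots: {-5, -1, 4}

Each tropical root is a break point of the lower envelope of the lines y = a_i + i · x (there are 4 lines, with slopes 0, 1, ..., 3). Only the lines that attain the minimum somewhere contribute to roots; other lines are dominated. Here the surviving (envelope) indices are i = 3, i = 2, i = 1, i = 0.
Intersections between consecutive envelope lines give the roots: for adjacent envelope indices i < j the intersection is x = (a_i − a_j) / (j − i). Reading off the sorted break points: {-5, -1, 4}.
Verification: at each break x_0, at least two indices attain the minimum of min_i(a_i + i · x_0).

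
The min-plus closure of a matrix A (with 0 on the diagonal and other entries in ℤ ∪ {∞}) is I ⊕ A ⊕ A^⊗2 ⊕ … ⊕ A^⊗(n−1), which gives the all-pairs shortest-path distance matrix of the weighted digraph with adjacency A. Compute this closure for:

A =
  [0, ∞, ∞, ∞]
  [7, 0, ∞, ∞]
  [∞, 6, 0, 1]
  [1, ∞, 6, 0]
Closure =
  [0, ∞, ∞, ∞]
  [7, 0, ∞, ∞]
  [2, 6, 0, 1]
  [1, 12, 6, 0]

This is the Floyd-Warshall all-pairs shortest-path computation. For each intermediate vertex k = 0, 1, …, 3, update dist[i][j] ← min(dist[i][j], dist[i][k] + dist[k][j]). The final matrix gives, for each (i, j), the minimum total weight of any directed path from i to j (possibly empty when i = j).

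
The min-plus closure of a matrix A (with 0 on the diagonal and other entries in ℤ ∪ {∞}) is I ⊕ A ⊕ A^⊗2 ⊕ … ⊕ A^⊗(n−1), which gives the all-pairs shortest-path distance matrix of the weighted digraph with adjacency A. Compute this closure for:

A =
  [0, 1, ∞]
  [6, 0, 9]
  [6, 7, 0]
Closure =
  [0, 1, 10]
  [6, 0, 9]
  [6, 7, 0]

This is the Floyd-Warshall all-pairs shortest-path computation. For each intermediate vertex k = 0, 1, …, 2, update dist[i][j] ← min(dist[i][j], dist[i][k] + dist[k][j]). The final matrix gives, for each (i, j), the minimum total weight of any directed path from i to j (possibly empty when i = j).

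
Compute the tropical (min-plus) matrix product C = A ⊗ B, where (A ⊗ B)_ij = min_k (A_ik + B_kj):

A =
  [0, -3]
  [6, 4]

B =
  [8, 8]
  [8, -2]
A ⊗ B =
  [5, -5]
  [12, 2]

Apply the min-plus product entry-by-entry:
  C[0][0] = min over k of (A[0][0] + B[0][0] = 0 + 8 = 8, A[0][1] + B[1][0] = -3 + 8 = 5) = 5 (attained at k = 1)
  C[0][1] = min over k of (A[0][0] + B[0][1] = 0 + 8 = 8, A[0][1] + B[1][1] = -3 + -2 = -5) = -5 (attained at k = 1)
  C[1][0] = min over k of (A[1][0] + B[0][0] = 6 + 8 = 14, A[1][1] + B[1][0] = 4 + 8 = 12) = 12 (attained at k = 1)
  C[1][1] = min over k of (A[1][0] + B[0][1] = 6 + 8 = 14, A[1][1] + B[1][1] = 4 + -2 = 2) = 2 (attained at k = 1)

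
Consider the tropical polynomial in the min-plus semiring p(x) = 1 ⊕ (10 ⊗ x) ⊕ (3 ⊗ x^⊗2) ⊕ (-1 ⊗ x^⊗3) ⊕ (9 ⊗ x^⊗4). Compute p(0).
p(0) = -1

A tropical monomial a ⊗ x^⊗i evaluates to a + i · x. Evaluating each term at x = 0:
  Term 0 contributes 1 + 0 · 0 = 1
  Term 1 contributes 10 + 1 · 0 = 10
  Term 2 contributes 3 + 2 · 0 = 3
  Term 3 contributes -1 + 3 · 0 = -1
  Term 4 contributes 9 + 4 · 0 = 9
p(0) = ⊕ of these = min[1, 10, 3, -1, 9] = -1.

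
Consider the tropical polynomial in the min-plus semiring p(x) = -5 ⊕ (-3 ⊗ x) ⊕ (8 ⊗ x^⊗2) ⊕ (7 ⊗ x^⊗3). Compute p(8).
p(8) = -5

A tropical monomial a ⊗ x^⊗i evaluates to a + i · x. Evaluating each term at x = 8:
  Term 0 contributes -5 + 0 · 8 = -5
  Term 1 contributes -3 + 1 · 8 = 5
  Term 2 contributes 8 + 2 · 8 = 24
  Term 3 contributes 7 + 3 · 8 = 31
p(8) = ⊕ of these = min[-5, 5, 24, 31] = -5.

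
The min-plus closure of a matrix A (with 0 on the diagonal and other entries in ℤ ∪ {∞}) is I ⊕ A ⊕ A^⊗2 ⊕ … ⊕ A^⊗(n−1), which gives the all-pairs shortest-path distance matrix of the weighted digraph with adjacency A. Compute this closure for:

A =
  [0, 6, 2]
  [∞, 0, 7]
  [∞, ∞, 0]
Closure =
  [0, 6, 2]
  [∞, 0, 7]
  [∞, ∞, 0]

This is the Floyd-Warshall all-pairs shortest-path computation. For each intermediate vertex k = 0, 1, …, 2, update dist[i][j] ← min(dist[i][j], dist[i][k] + dist[k][j]). The final matrix gives, for each (i, j), the minimum total weight of any directed path from i to j (possibly empty when i = j).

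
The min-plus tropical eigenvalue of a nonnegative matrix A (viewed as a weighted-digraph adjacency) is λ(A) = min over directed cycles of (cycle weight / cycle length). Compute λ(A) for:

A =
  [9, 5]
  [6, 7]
λ(A) = 11/2

Enumerate directed cycles and compute their means (weight / length). Sample:
  cycle 0 → 0: weight = 9, length = 1, mean = 9/1 ≈ 9.000
  cycle 1 → 1: weight = 7, length = 1, mean = 7/1 ≈ 7.000
  cycle 0 → 1 → 0: weight = 11, length = 2, mean = 11/2 ≈ 5.500
  cycle 1 → 0 → 1: weight = 11, length = 2, mean = 11/2 ≈ 5.500
Minimum mean = 5.500, attained e.g. along the cycle 0 → 1 → 0 with weight 11 and length 2. So λ(A) = 11/2 = 11/2.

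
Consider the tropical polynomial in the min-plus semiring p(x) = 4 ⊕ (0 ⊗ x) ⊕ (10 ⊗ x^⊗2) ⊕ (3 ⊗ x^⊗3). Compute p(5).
p(5) = 4

A tropical monomial a ⊗ x^⊗i evaluates to a + i · x. Evaluating each term at x = 5:
  Term 0 contributes 4 + 0 · 5 = 4
  Term 1 contributes 0 + 1 · 5 = 5
  Term 2 contributes 10 + 2 · 5 = 20
  Term 3 contributes 3 + 3 · 5 = 18
p(5) = ⊕ of these = min[4, 5, 20, 18] = 4.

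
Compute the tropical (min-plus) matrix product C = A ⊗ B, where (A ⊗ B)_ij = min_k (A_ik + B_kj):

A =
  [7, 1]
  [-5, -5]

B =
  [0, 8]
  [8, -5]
A ⊗ B =
  [7, -4]
  [-5, -10]

Apply the min-plus product entry-by-entry:
  C[0][0] = min over k of (A[0][0] + B[0][0] = 7 + 0 = 7, A[0][1] + B[1][0] = 1 + 8 = 9) = 7 (attained at k = 0)
  C[0][1] = min over k of (A[0][0] + B[0][1] = 7 + 8 = 15, A[0][1] + B[1][1] = 1 + -5 = -4) = -4 (attained at k = 1)
  C[1][0] = min over k of (A[1][0] + B[0][0] = -5 + 0 = -5, A[1][1] + B[1][0] = -5 + 8 = 3) = -5 (attained at k = 0)
  C[1][1] = min over k of (A[1][0] + B[0][1] = -5 + 8 = 3, A[1][1] + B[1][1] = -5 + -5 = -10) = -10 (attained at k = 1)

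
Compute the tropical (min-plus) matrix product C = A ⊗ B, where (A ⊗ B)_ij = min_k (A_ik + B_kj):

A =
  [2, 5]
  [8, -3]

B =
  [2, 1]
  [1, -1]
A ⊗ B =
  [4, 3]
  [-2, -4]

Apply the min-plus product entry-by-entry:
  C[0][0] = min over k of (A[0][0] + B[0][0] = 2 + 2 = 4, A[0][1] + B[1][0] = 5 + 1 = 6) = 4 (attained at k = 0)
  C[0][1] = min over k of (A[0][0] + B[0][1] = 2 + 1 = 3, A[0][1] + B[1][1] = 5 + -1 = 4) = 3 (attained at k = 0)
  C[1][0] = min over k of (A[1][0] + B[0][0] = 8 + 2 = 10, A[1][1] + B[1][0] = -3 + 1 = -2) = -2 (attained at k = 1)
  C[1][1] = min over k of (A[1][0] + B[0][1] = 8 + 1 = 9, A[1][1] + B[1][1] = -3 + -1 = -4) = -4 (attained at k = 1)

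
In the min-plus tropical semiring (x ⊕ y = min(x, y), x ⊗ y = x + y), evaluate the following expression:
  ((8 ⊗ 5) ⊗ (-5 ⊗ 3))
((8 ⊗ 5) ⊗ (-5 ⊗ 3)) = 11

Expand innermost to outermost. Recall ⊕ takes the minimum of its arguments and ⊗ takes their sum. Working out the expression ((8 ⊗ 5) ⊗ (-5 ⊗ 3)) gives 11.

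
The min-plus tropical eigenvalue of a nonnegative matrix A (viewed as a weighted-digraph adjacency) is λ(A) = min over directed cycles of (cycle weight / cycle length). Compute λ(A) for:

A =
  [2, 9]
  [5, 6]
λ(A) = 2

Enumerate directed cycles and compute their means (weight / length). Sample:
  cycle 0 → 0: weight = 2, length = 1, mean = 2/1 ≈ 2.000
  cycle 1 → 1: weight = 6, length = 1, mean = 6/1 ≈ 6.000
  cycle 0 → 1 → 0: weight = 14, length = 2, mean = 14/2 ≈ 7.000
  cycle 1 → 0 → 1: weight = 14, length = 2, mean = 14/2 ≈ 7.000
Minimum mean = 2.000, attained e.g. along the cycle 0 → 0 with weight 2 and length 1. So λ(A) = 2/1 = 2.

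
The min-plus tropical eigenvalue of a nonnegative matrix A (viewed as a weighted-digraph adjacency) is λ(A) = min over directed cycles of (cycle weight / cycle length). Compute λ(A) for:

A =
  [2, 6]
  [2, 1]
λ(A) = 1

Enumerate directed cycles and compute their means (weight / length). Sample:
  cycle 0 → 0: weight = 2, length = 1, mean = 2/1 ≈ 2.000
  cycle 1 → 1: weight = 1, length = 1, mean = 1/1 ≈ 1.000
  cycle 0 → 1 → 0: weight = 8, length = 2, mean = 8/2 ≈ 4.000
  cycle 1 → 0 → 1: weight = 8, length = 2, mean = 8/2 ≈ 4.000
Minimum mean = 1.000, attained e.g. along the cycle 1 → 1 with weight 1 and length 1. So λ(A) = 1/1 = 1.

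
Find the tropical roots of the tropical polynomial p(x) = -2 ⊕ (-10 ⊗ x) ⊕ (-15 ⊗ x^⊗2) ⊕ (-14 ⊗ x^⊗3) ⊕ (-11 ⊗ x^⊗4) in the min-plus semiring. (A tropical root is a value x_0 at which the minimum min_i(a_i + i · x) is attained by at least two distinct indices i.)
Roots: {-3, -1, 5, 8}

Each tropical root is a break point of the lower envelope of the lines y = a_i + i · x (there are 5 lines, with slopes 0, 1, ..., 4). Only the lines that attain the minimum somewhere contribute to roots; other lines are dominated. Here the surviving (envelope) indices are i = 4, i = 3, i = 2, i = 1, i = 0.
Intersections between consecutive envelope lines give the roots: for adjacent envelope indices i < j the intersection is x = (a_i − a_j) / (j − i). Reading off the sorted break points: {-3, -1, 5, 8}.
Verification: at each break x_0, at least two indices attain the minimum of min_i(a_i + i · x_0).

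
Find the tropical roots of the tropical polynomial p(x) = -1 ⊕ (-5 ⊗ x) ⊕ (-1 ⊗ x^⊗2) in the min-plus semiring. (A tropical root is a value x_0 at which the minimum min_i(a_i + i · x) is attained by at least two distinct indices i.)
Roots: {-4, 4}

Each tropical root is a break point of the lower envelope of the lines y = a_i + i · x (there are 3 lines, with slopes 0, 1, ..., 2). Only the lines that attain the minimum somewhere contribute to roots; other lines are dominated. Here the surviving (envelope) indices are i = 2, i = 1, i = 0.
Intersections between consecutive envelope lines give the roots: for adjacent envelope indices i < j the intersection is x = (a_i − a_j) / (j − i). Reading off the sorted break points: {-4, 4}.
Verification: at each break x_0, at least two indices attain the minimum of min_i(a_i + i · x_0).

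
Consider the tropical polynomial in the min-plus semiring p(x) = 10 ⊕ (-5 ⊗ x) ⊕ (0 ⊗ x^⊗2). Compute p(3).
p(3) = -2

A tropical monomial a ⊗ x^⊗i evaluates to a + i · x. Evaluating each term at x = 3:
  Term 0 contributes 10 + 0 · 3 = 10
  Term 1 contributes -5 + 1 · 3 = -2
  Term 2 contributes 0 + 2 · 3 = 6
p(3) = ⊕ of these = min[10, -2, 6] = -2.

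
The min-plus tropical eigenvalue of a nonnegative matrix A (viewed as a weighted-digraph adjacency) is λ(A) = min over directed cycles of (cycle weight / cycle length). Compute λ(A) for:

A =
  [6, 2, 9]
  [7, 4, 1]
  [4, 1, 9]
λ(A) = 1

Enumerate directed cycles and compute their means (weight / length). Sample:
  cycle 0 → 0: weight = 6, length = 1, mean = 6/1 ≈ 6.000
  cycle 1 → 1: weight = 4, length = 1, mean = 4/1 ≈ 4.000
  cycle 2 → 2: weight = 9, length = 1, mean = 9/1 ≈ 9.000
  cycle 0 → 1 → 0: weight = 9, length = 2, mean = 9/2 ≈ 4.500
  cycle 0 → 2 → 0: weight = 13, length = 2, mean = 13/2 ≈ 6.500
  cycle 1 → 0 → 1: weight = 9, length = 2, mean = 9/2 ≈ 4.500
Minimum mean = 1.000, attained e.g. along the cycle 1 → 2 → 1 with weight 2 and length 2. So λ(A) = 2/2 = 1.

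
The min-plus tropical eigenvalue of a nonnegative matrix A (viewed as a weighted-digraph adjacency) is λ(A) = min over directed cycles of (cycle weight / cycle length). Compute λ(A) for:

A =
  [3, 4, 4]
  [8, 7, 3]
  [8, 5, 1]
λ(A) = 1

Enumerate directed cycles and compute their means (weight / length). Sample:
  cycle 0 → 0: weight = 3, length = 1, mean = 3/1 ≈ 3.000
  cycle 1 → 1: weight = 7, length = 1, mean = 7/1 ≈ 7.000
  cycle 2 → 2: weight = 1, length = 1, mean = 1/1 ≈ 1.000
  cycle 0 → 1 → 0: weight = 12, length = 2, mean = 12/2 ≈ 6.000
  cycle 0 → 2 → 0: weight = 12, length = 2, mean = 12/2 ≈ 6.000
  cycle 1 → 0 → 1: weight = 12, length = 2, mean = 12/2 ≈ 6.000
Minimum mean = 1.000, attained e.g. along the cycle 2 → 2 with weight 1 and length 1. So λ(A) = 1/1 = 1.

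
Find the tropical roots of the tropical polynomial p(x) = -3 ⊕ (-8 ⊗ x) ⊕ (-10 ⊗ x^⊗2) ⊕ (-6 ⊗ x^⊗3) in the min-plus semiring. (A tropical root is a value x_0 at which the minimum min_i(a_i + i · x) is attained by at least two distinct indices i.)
Roots: {-4, 2, 5}

Each tropical root is a break point of the lower envelope of the lines y = a_i + i · x (there are 4 lines, with slopes 0, 1, ..., 3). Only the lines that attain the minimum somewhere contribute to roots; other lines are dominated. Here the surviving (envelope) indices are i = 3, i = 2, i = 1, i = 0.
Intersections between consecutive envelope lines give the roots: for adjacent envelope indices i < j the intersection is x = (a_i − a_j) / (j − i). Reading off the sorted break points: {-4, 2, 5}.
Verification: at each break x_0, at least two indices attain the minimum of min_i(a_i + i · x_0).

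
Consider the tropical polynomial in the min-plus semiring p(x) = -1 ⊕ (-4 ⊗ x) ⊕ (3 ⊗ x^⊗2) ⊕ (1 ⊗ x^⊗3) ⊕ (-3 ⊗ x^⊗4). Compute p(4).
p(4) = -1

A tropical monomial a ⊗ x^⊗i evaluates to a + i · x. Evaluating each term at x = 4:
  Term 0 contributes -1 + 0 · 4 = -1
  Term 1 contributes -4 + 1 · 4 = 0
  Term 2 contributes 3 + 2 · 4 = 11
  Term 3 contributes 1 + 3 · 4 = 13
  Term 4 contributes -3 + 4 · 4 = 13
p(4) = ⊕ of these = min[-1, 0, 11, 13, 13] = -1.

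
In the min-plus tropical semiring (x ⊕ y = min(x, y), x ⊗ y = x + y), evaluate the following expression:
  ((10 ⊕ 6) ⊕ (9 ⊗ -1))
((10 ⊕ 6) ⊕ (9 ⊗ -1)) = 6

Expand innermost to outermost. Recall ⊕ takes the minimum of its arguments and ⊗ takes their sum. Working out the expression ((10 ⊕ 6) ⊕ (9 ⊗ -1)) gives 6.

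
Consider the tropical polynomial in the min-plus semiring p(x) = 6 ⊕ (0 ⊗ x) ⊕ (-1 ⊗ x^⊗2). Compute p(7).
p(7) = 6

A tropical monomial a ⊗ x^⊗i evaluates to a + i · x. Evaluating each term at x = 7:
  Term 0 contributes 6 + 0 · 7 = 6
  Term 1 contributes 0 + 1 · 7 = 7
  Term 2 contributes -1 + 2 · 7 = 13
p(7) = ⊕ of these = min[6, 7, 13] = 6.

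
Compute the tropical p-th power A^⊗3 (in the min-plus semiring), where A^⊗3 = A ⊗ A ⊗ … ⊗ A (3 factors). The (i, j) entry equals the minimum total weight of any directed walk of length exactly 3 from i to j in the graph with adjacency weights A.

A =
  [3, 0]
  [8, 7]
A^⊗3 =
  [9, 6]
  [14, 11]

Each entry (A^⊗3)_ij equals the minimum over all length-3 walks i = v_0 → v_1 → … → v_3 = j of Σ_t A[v_t][v_{t+1}]. For example, for (i, j) = (0, 1) we minimise over 4 possible intermediate vertex sequences; the minimum is 6, attained along the walk 0 → 0 → 0 → 1.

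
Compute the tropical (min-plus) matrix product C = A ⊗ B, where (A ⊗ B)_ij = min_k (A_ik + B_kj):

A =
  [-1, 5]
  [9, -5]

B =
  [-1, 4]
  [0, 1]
A ⊗ B =
  [-2, 3]
  [-5, -4]

Apply the min-plus product entry-by-entry:
  C[0][0] = min over k of (A[0][0] + B[0][0] = -1 + -1 = -2, A[0][1] + B[1][0] = 5 + 0 = 5) = -2 (attained at k = 0)
  C[0][1] = min over k of (A[0][0] + B[0][1] = -1 + 4 = 3, A[0][1] + B[1][1] = 5 + 1 = 6) = 3 (attained at k = 0)
  C[1][0] = min over k of (A[1][0] + B[0][0] = 9 + -1 = 8, A[1][1] + B[1][0] = -5 + 0 = -5) = -5 (attained at k = 1)
  C[1][1] = min over k of (A[1][0] + B[0][1] = 9 + 4 = 13, A[1][1] + B[1][1] = -5 + 1 = -4) = -4 (attained at k = 1)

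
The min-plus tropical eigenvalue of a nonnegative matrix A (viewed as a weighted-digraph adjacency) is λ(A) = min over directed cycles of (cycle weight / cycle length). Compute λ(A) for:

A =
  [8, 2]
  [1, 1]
λ(A) = 1

Enumerate directed cycles and compute their means (weight / length). Sample:
  cycle 0 → 0: weight = 8, length = 1, mean = 8/1 ≈ 8.000
  cycle 1 → 1: weight = 1, length = 1, mean = 1/1 ≈ 1.000
  cycle 0 → 1 → 0: weight = 3, length = 2, mean = 3/2 ≈ 1.500
  cycle 1 → 0 → 1: weight = 3, length = 2, mean = 3/2 ≈ 1.500
Minimum mean = 1.000, attained e.g. along the cycle 1 → 1 with weight 1 and length 1. So λ(A) = 1/1 = 1.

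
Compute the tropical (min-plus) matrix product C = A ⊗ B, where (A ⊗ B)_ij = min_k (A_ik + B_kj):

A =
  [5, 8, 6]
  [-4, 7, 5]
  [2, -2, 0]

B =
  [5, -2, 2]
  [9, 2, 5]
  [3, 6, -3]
A ⊗ B =
  [9, 3, 3]
  [1, -6, -2]
  [3, 0, -3]

Apply the min-plus product entry-by-entry:
  C[0][0] = min over k of (A[0][0] + B[0][0] = 5 + 5 = 10, A[0][1] + B[1][0] = 8 + 9 = 17, A[0][2] + B[2][0] = 6 + 3 = 9) = 9 (attained at k = 2)
  C[0][1] = min over k of (A[0][0] + B[0][1] = 5 + -2 = 3, A[0][1] + B[1][1] = 8 + 2 = 10, A[0][2] + B[2][1] = 6 + 6 = 12) = 3 (attained at k = 0)
  C[0][2] = min over k of (A[0][0] + B[0][2] = 5 + 2 = 7, A[0][1] + B[1][2] = 8 + 5 = 13, A[0][2] + B[2][2] = 6 + -3 = 3) = 3 (attained at k = 2)
  C[1][0] = min over k of (A[1][0] + B[0][0] = -4 + 5 = 1, A[1][1] + B[1][0] = 7 + 9 = 16, A[1][2] + B[2][0] = 5 + 3 = 8) = 1 (attained at k = 0)
  C[1][1] = min over k of (A[1][0] + B[0][1] = -4 + -2 = -6, A[1][1] + B[1][1] = 7 + 2 = 9, A[1][2] + B[2][1] = 5 + 6 = 11) = -6 (attained at k = 0)
  C[1][2] = min over k of (A[1][0] + B[0][2] = -4 + 2 = -2, A[1][1] + B[1][2] = 7 + 5 = 12, A[1][2] + B[2][2] = 5 + -3 = 2) = -2 (attained at k = 0)
  C[2][0] = min over k of (A[2][0] + B[0][0] = 2 + 5 = 7, A[2][1] + B[1][0] = -2 + 9 = 7, A[2][2] + B[2][0] = 0 + 3 = 3) = 3 (attained at k = 2)
  C[2][1] = min over k of (A[2][0] + B[0][1] = 2 + -2 = 0, A[2][1] + B[1][1] = -2 + 2 = 0, A[2][2] + B[2][1] = 0 + 6 = 6) = 0 (attained at k = 0)
  C[2][2] = min over k of (A[2][0] + B[0][2] = 2 + 2 = 4, A[2][1] + B[1][2] = -2 + 5 = 3, A[2][2] + B[2][2] = 0 + -3 = -3) = -3 (attained at k = 2)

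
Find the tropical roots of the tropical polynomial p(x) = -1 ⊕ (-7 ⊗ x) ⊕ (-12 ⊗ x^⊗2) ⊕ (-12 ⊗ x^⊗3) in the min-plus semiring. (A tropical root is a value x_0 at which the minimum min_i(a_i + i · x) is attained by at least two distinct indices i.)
Roots: {0, 5, 6}

Each tropical root is a break point of the lower envelope of the lines y = a_i + i · x (there are 4 lines, with slopes 0, 1, ..., 3). Only the lines that attain the minimum somewhere contribute to roots; other lines are dominated. Here the surviving (envelope) indices are i = 3, i = 2, i = 1, i = 0.
Intersections between consecutive envelope lines give the roots: for adjacent envelope indices i < j the intersection is x = (a_i − a_j) / (j − i). Reading off the sorted break points: {0, 5, 6}.
Verification: at each break x_0, at least two indices attain the minimum of min_i(a_i + i · x_0).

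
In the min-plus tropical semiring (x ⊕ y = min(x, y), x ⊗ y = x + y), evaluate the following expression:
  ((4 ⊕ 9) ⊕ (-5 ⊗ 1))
((4 ⊕ 9) ⊕ (-5 ⊗ 1)) = -4

Expand innermost to outermost. Recall ⊕ takes the minimum of its arguments and ⊗ takes their sum. Working out the expression ((4 ⊕ 9) ⊕ (-5 ⊗ 1)) gives -4.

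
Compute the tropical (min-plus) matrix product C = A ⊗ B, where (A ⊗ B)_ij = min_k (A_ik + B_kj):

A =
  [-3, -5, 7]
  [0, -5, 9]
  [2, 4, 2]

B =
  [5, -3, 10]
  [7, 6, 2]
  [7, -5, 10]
A ⊗ B =
  [2, -6, -3]
  [2, -3, -3]
  [7, -3, 6]

Apply the min-plus product entry-by-entry:
  C[0][0] = min over k of (A[0][0] + B[0][0] = -3 + 5 = 2, A[0][1] + B[1][0] = -5 + 7 = 2, A[0][2] + B[2][0] = 7 + 7 = 14) = 2 (attained at k = 0)
  C[0][1] = min over k of (A[0][0] + B[0][1] = -3 + -3 = -6, A[0][1] + B[1][1] = -5 + 6 = 1, A[0][2] + B[2][1] = 7 + -5 = 2) = -6 (attained at k = 0)
  C[0][2] = min over k of (A[0][0] + B[0][2] = -3 + 10 = 7, A[0][1] + B[1][2] = -5 + 2 = -3, A[0][2] + B[2][2] = 7 + 10 = 17) = -3 (attained at k = 1)
  C[1][0] = min over k of (A[1][0] + B[0][0] = 0 + 5 = 5, A[1][1] + B[1][0] = -5 + 7 = 2, A[1][2] + B[2][0] = 9 + 7 = 16) = 2 (attained at k = 1)
  C[1][1] = min over k of (A[1][0] + B[0][1] = 0 + -3 = -3, A[1][1] + B[1][1] = -5 + 6 = 1, A[1][2] + B[2][1] = 9 + -5 = 4) = -3 (attained at k = 0)
  C[1][2] = min over k of (A[1][0] + B[0][2] = 0 + 10 = 10, A[1][1] + B[1][2] = -5 + 2 = -3, A[1][2] + B[2][2] = 9 + 10 = 19) = -3 (attained at k = 1)
  C[2][0] = min over k of (A[2][0] + B[0][0] = 2 + 5 = 7, A[2][1] + B[1][0] = 4 + 7 = 11, A[2][2] + B[2][0] = 2 + 7 = 9) = 7 (attained at k = 0)
  C[2][1] = min over k of (A[2][0] + B[0][1] = 2 + -3 = -1, A[2][1] + B[1][1] = 4 + 6 = 10, A[2][2] + B[2][1] = 2 + -5 = -3) = -3 (attained at k = 2)
  C[2][2] = min over k of (A[2][0] + B[0][2] = 2 + 10 = 12, A[2][1] + B[1][2] = 4 + 2 = 6, A[2][2] + B[2][2] = 2 + 10 = 12) = 6 (attained at k = 1)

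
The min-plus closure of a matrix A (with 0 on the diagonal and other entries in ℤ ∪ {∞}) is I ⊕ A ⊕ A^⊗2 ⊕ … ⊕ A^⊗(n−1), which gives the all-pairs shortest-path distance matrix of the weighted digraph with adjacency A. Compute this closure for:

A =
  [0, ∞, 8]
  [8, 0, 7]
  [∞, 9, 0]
Closure =
  [0, 17, 8]
  [8, 0, 7]
  [17, 9, 0]

This is the Floyd-Warshall all-pairs shortest-path computation. For each intermediate vertex k = 0, 1, …, 2, update dist[i][j] ← min(dist[i][j], dist[i][k] + dist[k][j]). The final matrix gives, for each (i, j), the minimum total weight of any directed path from i to j (possibly empty when i = j).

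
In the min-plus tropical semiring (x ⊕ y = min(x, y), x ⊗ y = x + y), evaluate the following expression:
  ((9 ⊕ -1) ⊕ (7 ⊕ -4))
((9 ⊕ -1) ⊕ (7 ⊕ -4)) = -4

Expand innermost to outermost. Recall ⊕ takes the minimum of its arguments and ⊗ takes their sum. Working out the expression ((9 ⊕ -1) ⊕ (7 ⊕ -4)) gives -4.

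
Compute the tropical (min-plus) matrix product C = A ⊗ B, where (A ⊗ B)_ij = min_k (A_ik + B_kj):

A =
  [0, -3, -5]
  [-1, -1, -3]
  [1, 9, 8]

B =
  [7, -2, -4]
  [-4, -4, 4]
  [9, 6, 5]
A ⊗ B =
  [-7, -7, -4]
  [-5, -5, -5]
  [5, -1, -3]

Apply the min-plus product entry-by-entry:
  C[0][0] = min over k of (A[0][0] + B[0][0] = 0 + 7 = 7, A[0][1] + B[1][0] = -3 + -4 = -7, A[0][2] + B[2][0] = -5 + 9 = 4) = -7 (attained at k = 1)
  C[0][1] = min over k of (A[0][0] + B[0][1] = 0 + -2 = -2, A[0][1] + B[1][1] = -3 + -4 = -7, A[0][2] + B[2][1] = -5 + 6 = 1) = -7 (attained at k = 1)
  C[0][2] = min over k of (A[0][0] + B[0][2] = 0 + -4 = -4, A[0][1] + B[1][2] = -3 + 4 = 1, A[0][2] + B[2][2] = -5 + 5 = 0) = -4 (attained at k = 0)
  C[1][0] = min over k of (A[1][0] + B[0][0] = -1 + 7 = 6, A[1][1] + B[1][0] = -1 + -4 = -5, A[1][2] + B[2][0] = -3 + 9 = 6) = -5 (attained at k = 1)
  C[1][1] = min over k of (A[1][0] + B[0][1] = -1 + -2 = -3, A[1][1] + B[1][1] = -1 + -4 = -5, A[1][2] + B[2][1] = -3 + 6 = 3) = -5 (attained at k = 1)
  C[1][2] = min over k of (A[1][0] + B[0][2] = -1 + -4 = -5, A[1][1] + B[1][2] = -1 + 4 = 3, A[1][2] + B[2][2] = -3 + 5 = 2) = -5 (attained at k = 0)
  C[2][0] = min over k of (A[2][0] + B[0][0] = 1 + 7 = 8, A[2][1] + B[1][0] = 9 + -4 = 5, A[2][2] + B[2][0] = 8 + 9 = 17) = 5 (attained at k = 1)
  C[2][1] = min over k of (A[2][0] + B[0][1] = 1 + -2 = -1, A[2][1] + B[1][1] = 9 + -4 = 5, A[2][2] + B[2][1] = 8 + 6 = 14) = -1 (attained at k = 0)
  C[2][2] = min over k of (A[2][0] + B[0][2] = 1 + -4 = -3, A[2][1] + B[1][2] = 9 + 4 = 13, A[2][2] + B[2][2] = 8 + 5 = 13) = -3 (attained at k = 0)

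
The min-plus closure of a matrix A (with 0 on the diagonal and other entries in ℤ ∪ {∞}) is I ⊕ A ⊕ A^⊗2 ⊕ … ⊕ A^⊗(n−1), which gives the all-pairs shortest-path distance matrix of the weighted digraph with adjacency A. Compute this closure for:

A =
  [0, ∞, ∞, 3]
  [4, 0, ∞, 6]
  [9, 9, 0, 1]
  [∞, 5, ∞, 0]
Closure =
  [0, 8, ∞, 3]
  [4, 0, ∞, 6]
  [9, 6, 0, 1]
  [9, 5, ∞, 0]

This is the Floyd-Warshall all-pairs shortest-path computation. For each intermediate vertex k = 0, 1, …, 3, update dist[i][j] ← min(dist[i][j], dist[i][k] + dist[k][j]). The final matrix gives, for each (i, j), the minimum total weight of any directed path from i to j (possibly empty when i = j).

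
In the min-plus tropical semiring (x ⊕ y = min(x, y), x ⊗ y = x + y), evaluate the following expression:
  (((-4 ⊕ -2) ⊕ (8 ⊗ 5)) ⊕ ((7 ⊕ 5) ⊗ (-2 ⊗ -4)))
(((-4 ⊕ -2) ⊕ (8 ⊗ 5)) ⊕ ((7 ⊕ 5) ⊗ (-2 ⊗ -4))) = -4

Expand innermost to outermost. Recall ⊕ takes the minimum of its arguments and ⊗ takes their sum. Working out the expression (((-4 ⊕ -2) ⊕ (8 ⊗ 5)) ⊕ ((7 ⊕ 5) ⊗ (-2 ⊗ -4))) gives -4.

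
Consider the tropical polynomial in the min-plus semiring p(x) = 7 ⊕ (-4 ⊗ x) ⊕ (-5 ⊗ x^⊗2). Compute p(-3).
p(-3) = -11

A tropical monomial a ⊗ x^⊗i evaluates to a + i · x. Evaluating each term at x = -3:
  Term 0 contributes 7 + 0 · -3 = 7
  Term 1 contributes -4 + 1 · -3 = -7
  Term 2 contributes -5 + 2 · -3 = -11
p(-3) = ⊕ of these = min[7, -7, -11] = -11.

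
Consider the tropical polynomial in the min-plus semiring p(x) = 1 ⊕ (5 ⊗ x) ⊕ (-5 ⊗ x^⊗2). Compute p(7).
p(7) = 1

A tropical monomial a ⊗ x^⊗i evaluates to a + i · x. Evaluating each term at x = 7:
  Term 0 contributes 1 + 0 · 7 = 1
  Term 1 contributes 5 + 1 · 7 = 12
  Term 2 contributes -5 + 2 · 7 = 9
p(7) = ⊕ of these = min[1, 12, 9] = 1.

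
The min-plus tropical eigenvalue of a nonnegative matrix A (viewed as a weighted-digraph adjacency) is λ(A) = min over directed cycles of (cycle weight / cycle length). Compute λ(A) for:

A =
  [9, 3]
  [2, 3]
λ(A) = 5/2

Enumerate directed cycles and compute their means (weight / length). Sample:
  cycle 0 → 0: weight = 9, length = 1, mean = 9/1 ≈ 9.000
  cycle 1 → 1: weight = 3, length = 1, mean = 3/1 ≈ 3.000
  cycle 0 → 1 → 0: weight = 5, length = 2, mean = 5/2 ≈ 2.500
  cycle 1 → 0 → 1: weight = 5, length = 2, mean = 5/2 ≈ 2.500
Minimum mean = 2.500, attained e.g. along the cycle 0 → 1 → 0 with weight 5 and length 2. So λ(A) = 5/2 = 5/2.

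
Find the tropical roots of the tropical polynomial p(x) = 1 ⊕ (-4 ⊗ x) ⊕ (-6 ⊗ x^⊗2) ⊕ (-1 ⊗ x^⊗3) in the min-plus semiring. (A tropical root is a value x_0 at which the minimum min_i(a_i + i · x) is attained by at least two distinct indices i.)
Roots: {-5, 2, 5}

Each tropical root is a break point of the lower envelope of the lines y = a_i + i · x (there are 4 lines, with slopes 0, 1, ..., 3). Only the lines that attain the minimum somewhere contribute to roots; other lines are dominated. Here the surviving (envelope) indices are i = 3, i = 2, i = 1, i = 0.
Intersections between consecutive envelope lines give the roots: for adjacent envelope indices i < j the intersection is x = (a_i − a_j) / (j − i). Reading off the sorted break points: {-5, 2, 5}.
Verification: at each break x_0, at least two indices attain the minimum of min_i(a_i + i · x_0).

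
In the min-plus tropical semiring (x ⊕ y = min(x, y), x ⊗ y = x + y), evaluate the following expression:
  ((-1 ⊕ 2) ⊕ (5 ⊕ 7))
((-1 ⊕ 2) ⊕ (5 ⊕ 7)) = -1

Expand innermost to outermost. Recall ⊕ takes the minimum of its arguments and ⊗ takes their sum. Working out the expression ((-1 ⊕ 2) ⊕ (5 ⊕ 7)) gives -1.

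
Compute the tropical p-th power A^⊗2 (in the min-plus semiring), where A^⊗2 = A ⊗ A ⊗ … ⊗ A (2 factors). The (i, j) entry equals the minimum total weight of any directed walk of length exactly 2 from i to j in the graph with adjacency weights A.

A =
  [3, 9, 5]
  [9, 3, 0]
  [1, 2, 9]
A^⊗2 =
  [6, 7, 8]
  [1, 2, 3]
  [4, 5, 2]

Each entry (A^⊗2)_ij equals the minimum over all length-2 walks i = v_0 → v_1 → … → v_2 = j of Σ_t A[v_t][v_{t+1}]. For example, for (i, j) = (0, 2) we minimise over 3 possible intermediate vertex sequences; the minimum is 8, attained along the walk 0 → 0 → 2.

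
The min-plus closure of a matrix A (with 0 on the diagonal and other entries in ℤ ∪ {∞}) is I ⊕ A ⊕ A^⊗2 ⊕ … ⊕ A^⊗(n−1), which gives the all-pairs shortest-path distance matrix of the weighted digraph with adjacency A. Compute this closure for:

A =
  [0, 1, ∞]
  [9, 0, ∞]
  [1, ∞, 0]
Closure =
  [0, 1, ∞]
  [9, 0, ∞]
  [1, 2, 0]

This is the Floyd-Warshall all-pairs shortest-path computation. For each intermediate vertex k = 0, 1, …, 2, update dist[i][j] ← min(dist[i][j], dist[i][k] + dist[k][j]). The final matrix gives, for each (i, j), the minimum total weight of any directed path from i to j (possibly empty when i = j).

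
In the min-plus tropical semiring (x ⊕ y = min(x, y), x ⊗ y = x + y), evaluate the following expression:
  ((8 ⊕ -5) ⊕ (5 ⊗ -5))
((8 ⊕ -5) ⊕ (5 ⊗ -5)) = -5

Expand innermost to outermost. Recall ⊕ takes the minimum of its arguments and ⊗ takes their sum. Working out the expression ((8 ⊕ -5) ⊕ (5 ⊗ -5)) gives -5.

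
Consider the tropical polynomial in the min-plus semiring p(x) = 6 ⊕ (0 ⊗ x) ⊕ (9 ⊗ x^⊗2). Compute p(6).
p(6) = 6

A tropical monomial a ⊗ x^⊗i evaluates to a + i · x. Evaluating each term at x = 6:
  Term 0 contributes 6 + 0 · 6 = 6
  Term 1 contributes 0 + 1 · 6 = 6
  Term 2 contributes 9 + 2 · 6 = 21
p(6) = ⊕ of these = min[6, 6, 21] = 6.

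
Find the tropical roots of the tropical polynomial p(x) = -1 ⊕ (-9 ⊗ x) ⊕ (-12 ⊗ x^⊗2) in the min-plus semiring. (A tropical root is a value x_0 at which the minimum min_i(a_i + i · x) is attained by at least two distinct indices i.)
Roots: {3, 8}

Each tropical root is a break point of the lower envelope of the lines y = a_i + i · x (there are 3 lines, with slopes 0, 1, ..., 2). Only the lines that attain the minimum somewhere contribute to roots; other lines are dominated. Here the surviving (envelope) indices are i = 2, i = 1, i = 0.
Intersections between consecutive envelope lines give the roots: for adjacent envelope indices i < j the intersection is x = (a_i − a_j) / (j − i). Reading off the sorted break points: {3, 8}.
Verification: at each break x_0, at least two indices attain the minimum of min_i(a_i + i · x_0).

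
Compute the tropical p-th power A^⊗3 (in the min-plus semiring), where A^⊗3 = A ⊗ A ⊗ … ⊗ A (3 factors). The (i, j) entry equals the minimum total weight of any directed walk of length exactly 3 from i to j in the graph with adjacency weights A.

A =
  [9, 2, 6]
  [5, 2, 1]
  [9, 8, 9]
A^⊗3 =
  [9, 6, 5]
  [9, 6, 5]
  [15, 12, 11]

Each entry (A^⊗3)_ij equals the minimum over all length-3 walks i = v_0 → v_1 → … → v_3 = j of Σ_t A[v_t][v_{t+1}]. For example, for (i, j) = (0, 2) we minimise over 9 possible intermediate vertex sequences; the minimum is 5, attained along the walk 0 → 1 → 1 → 2.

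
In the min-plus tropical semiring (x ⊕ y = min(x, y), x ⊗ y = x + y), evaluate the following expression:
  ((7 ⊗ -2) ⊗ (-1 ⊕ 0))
((7 ⊗ -2) ⊗ (-1 ⊕ 0)) = 4

Expand innermost to outermost. Recall ⊕ takes the minimum of its arguments and ⊗ takes their sum. Working out the expression ((7 ⊗ -2) ⊗ (-1 ⊕ 0)) gives 4.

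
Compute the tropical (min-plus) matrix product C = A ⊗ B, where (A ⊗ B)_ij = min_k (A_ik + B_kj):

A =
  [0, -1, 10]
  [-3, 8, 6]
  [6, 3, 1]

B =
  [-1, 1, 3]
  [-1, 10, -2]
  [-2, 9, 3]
A ⊗ B =
  [-2, 1, -3]
  [-4, -2, 0]
  [-1, 7, 1]

Apply the min-plus product entry-by-entry:
  C[0][0] = min over k of (A[0][0] + B[0][0] = 0 + -1 = -1, A[0][1] + B[1][0] = -1 + -1 = -2, A[0][2] + B[2][0] = 10 + -2 = 8) = -2 (attained at k = 1)
  C[0][1] = min over k of (A[0][0] + B[0][1] = 0 + 1 = 1, A[0][1] + B[1][1] = -1 + 10 = 9, A[0][2] + B[2][1] = 10 + 9 = 19) = 1 (attained at k = 0)
  C[0][2] = min over k of (A[0][0] + B[0][2] = 0 + 3 = 3, A[0][1] + B[1][2] = -1 + -2 = -3, A[0][2] + B[2][2] = 10 + 3 = 13) = -3 (attained at k = 1)
  C[1][0] = min over k of (A[1][0] + B[0][0] = -3 + -1 = -4, A[1][1] + B[1][0] = 8 + -1 = 7, A[1][2] + B[2][0] = 6 + -2 = 4) = -4 (attained at k = 0)
  C[1][1] = min over k of (A[1][0] + B[0][1] = -3 + 1 = -2, A[1][1] + B[1][1] = 8 + 10 = 18, A[1][2] + B[2][1] = 6 + 9 = 15) = -2 (attained at k = 0)
  C[1][2] = min over k of (A[1][0] + B[0][2] = -3 + 3 = 0, A[1][1] + B[1][2] = 8 + -2 = 6, A[1][2] + B[2][2] = 6 + 3 = 9) = 0 (attained at k = 0)
  C[2][0] = min over k of (A[2][0] + B[0][0] = 6 + -1 = 5, A[2][1] + B[1][0] = 3 + -1 = 2, A[2][2] + B[2][0] = 1 + -2 = -1) = -1 (attained at k = 2)
  C[2][1] = min over k of (A[2][0] + B[0][1] = 6 + 1 = 7, A[2][1] + B[1][1] = 3 + 10 = 13, A[2][2] + B[2][1] = 1 + 9 = 10) = 7 (attained at k = 0)
  C[2][2] = min over k of (A[2][0] + B[0][2] = 6 + 3 = 9, A[2][1] + B[1][2] = 3 + -2 = 1, A[2][2] + B[2][2] = 1 + 3 = 4) = 1 (attained at k = 1)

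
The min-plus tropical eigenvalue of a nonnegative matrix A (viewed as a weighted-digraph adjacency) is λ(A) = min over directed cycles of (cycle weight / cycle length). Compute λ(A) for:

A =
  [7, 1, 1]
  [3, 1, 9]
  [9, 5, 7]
λ(A) = 1

Enumerate directed cycles and compute their means (weight / length). Sample:
  cycle 0 → 0: weight = 7, length = 1, mean = 7/1 ≈ 7.000
  cycle 1 → 1: weight = 1, length = 1, mean = 1/1 ≈ 1.000
  cycle 2 → 2: weight = 7, length = 1, mean = 7/1 ≈ 7.000
  cycle 0 → 1 → 0: weight = 4, length = 2, mean = 4/2 ≈ 2.000
  cycle 0 → 2 → 0: weight = 10, length = 2, mean = 10/2 ≈ 5.000
  cycle 1 → 0 → 1: weight = 4, length = 2, mean = 4/2 ≈ 2.000
Minimum mean = 1.000, attained e.g. along the cycle 1 → 1 with weight 1 and length 1. So λ(A) = 1/1 = 1.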